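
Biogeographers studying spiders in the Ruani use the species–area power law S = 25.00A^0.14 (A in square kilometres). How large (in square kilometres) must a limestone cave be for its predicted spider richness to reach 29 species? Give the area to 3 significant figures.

29 = 25 × A^0.14  ⇒  A^0.14 = 29/25 = 1.16
ln A = ln(1.16) / 0.14 = 0.1484 / 0.14 = 1.0601
A = e^1.0601 ≈ 2.887 square kilometres

2.89 square kilometres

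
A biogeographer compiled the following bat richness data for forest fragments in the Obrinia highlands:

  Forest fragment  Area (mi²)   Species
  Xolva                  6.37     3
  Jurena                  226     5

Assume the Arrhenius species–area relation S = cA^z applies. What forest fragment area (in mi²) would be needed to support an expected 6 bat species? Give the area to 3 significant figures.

z = ln(5/3) / ln(226/6.37) = 0.5108 / 3.5689 = 0.1431
c = 3 / 6.37^0.1431 = 3 / 1.303 = 2.302
A = (6/2.302)^(1/0.1431) ⇒ ln A = ln(2.607)/0.1431 = 6.6943
A = e^6.6943 ≈ 807.8 mi²

808 mi²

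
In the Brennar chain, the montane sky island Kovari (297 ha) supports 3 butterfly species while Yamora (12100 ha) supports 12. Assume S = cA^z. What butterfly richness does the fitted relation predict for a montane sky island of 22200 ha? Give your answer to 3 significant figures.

z = ln(12/3) / ln(12100/297) = 1.3863 / 3.7072 = 0.3739
c = 3 / 297^0.3739 = 3 / 8.408 = 0.3568
S₃ = 0.3568 × 22200^0.3739 = 0.3568 × 42.2 ≈ 15.06

15.1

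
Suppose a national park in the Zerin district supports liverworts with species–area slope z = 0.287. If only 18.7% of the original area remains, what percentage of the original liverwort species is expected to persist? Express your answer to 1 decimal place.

S_new/S_old = (A_new/A_old)^z = 0.187^0.287
= exp(0.287 × ln 0.187) = exp(0.287 × -1.6766) = exp(-0.4812) ≈ 0.618

61.8%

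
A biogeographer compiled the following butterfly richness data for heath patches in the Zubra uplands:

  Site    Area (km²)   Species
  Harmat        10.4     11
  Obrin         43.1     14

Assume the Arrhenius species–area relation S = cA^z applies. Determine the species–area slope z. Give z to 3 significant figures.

Taking logs: ln S = ln c + z ln A, so z = (ln S₂ − ln S₁)/(ln A₂ − ln A₁).
z = ln(14/11) / ln(43.1/10.4) = ln(1.273) / ln(4.144) = 0.2412 / 1.4217 = 0.1696

0.170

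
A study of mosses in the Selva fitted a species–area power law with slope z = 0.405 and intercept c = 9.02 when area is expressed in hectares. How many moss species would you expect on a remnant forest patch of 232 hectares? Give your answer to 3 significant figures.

S = 9.02 × 232^0.405 = 9.02 × 9.079 ≈ 81.89

81.9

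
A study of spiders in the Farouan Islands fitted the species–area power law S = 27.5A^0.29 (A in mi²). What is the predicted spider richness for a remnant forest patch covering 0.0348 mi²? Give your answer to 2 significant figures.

S = 27.5 × 0.0348^0.29 = 27.5 × 0.3776 ≈ 10.38

10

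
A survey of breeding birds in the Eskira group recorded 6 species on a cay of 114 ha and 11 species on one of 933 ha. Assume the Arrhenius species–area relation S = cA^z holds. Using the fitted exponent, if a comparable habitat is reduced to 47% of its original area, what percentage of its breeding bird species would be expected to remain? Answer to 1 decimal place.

80.4%

z = ln(11/6) / ln(933/114) = 0.6061 / 2.1022 = 0.2883
S_new/S_old = (A_new/A_old)^z = 0.47^0.2883 = exp(0.2883 × -0.7550) = 0.8044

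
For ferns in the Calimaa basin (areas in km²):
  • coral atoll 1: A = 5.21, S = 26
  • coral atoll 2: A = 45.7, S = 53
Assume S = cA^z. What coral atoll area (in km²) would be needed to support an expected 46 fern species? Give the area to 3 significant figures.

29.7 km²

z = ln(53/26) / ln(45.7/5.21) = 0.7122 / 2.1715 = 0.3280
c = 26 / 5.21^0.3280 = 26 / 1.718 = 15.13
A = (46/15.13)^(1/0.3280) ⇒ ln A = ln(3.04)/0.3280 = 3.3902
A = e^3.3902 ≈ 29.67 km²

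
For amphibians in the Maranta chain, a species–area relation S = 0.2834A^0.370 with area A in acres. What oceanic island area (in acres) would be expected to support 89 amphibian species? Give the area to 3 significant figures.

89 = 0.2834 × A^0.37  ⇒  A^0.37 = 89/0.2834 = 314
ln A = ln(314) / 0.37 = 5.7495 / 0.37 = 15.5393
A = e^15.5393 ≈ 5605599 acres

5610000 acres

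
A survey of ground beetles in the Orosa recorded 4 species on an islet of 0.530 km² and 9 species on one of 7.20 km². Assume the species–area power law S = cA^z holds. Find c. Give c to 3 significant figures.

z = ln(S₂/S₁) / ln(A₂/A₁) = ln(9/4) / ln(7.2/0.53) = 0.8109 / 2.6090 = 0.3108
c = S₁ / A₁^z = 4 / 0.53^0.3108 = 4 / 0.8209 = 4.873

4.87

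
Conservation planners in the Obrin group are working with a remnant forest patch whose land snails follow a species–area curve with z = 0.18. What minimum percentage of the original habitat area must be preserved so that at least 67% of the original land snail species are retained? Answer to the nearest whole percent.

Need (A_new/A_old)^0.18 = 0.67, so A_new/A_old = 0.67^(1/0.18) = 0.67^5.556
ln(A_new/A_old) = ln 0.67 / 0.18 = -0.4005 / 0.18 = -2.2249
A_new/A_old = e^-2.2249 ≈ 0.1081

11%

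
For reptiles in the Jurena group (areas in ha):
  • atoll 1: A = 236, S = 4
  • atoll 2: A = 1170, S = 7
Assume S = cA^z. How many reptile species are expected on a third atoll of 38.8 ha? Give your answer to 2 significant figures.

z = ln(7/4) / ln(1170/236) = 0.5596 / 1.6009 = 0.3496
c = 4 / 236^0.3496 = 4 / 6.753 = 0.5924
S₃ = 0.5924 × 38.8^0.3496 = 0.5924 × 3.592 ≈ 2.128

2.1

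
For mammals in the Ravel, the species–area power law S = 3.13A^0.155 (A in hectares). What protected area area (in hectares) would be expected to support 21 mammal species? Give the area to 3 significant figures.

215000 hectares

21 = 3.13 × A^0.155  ⇒  A^0.155 = 21/3.13 = 6.709
ln A = ln(6.709) / 0.155 = 1.9035 / 0.155 = 12.2806
A = e^12.2806 ≈ 215470 hectares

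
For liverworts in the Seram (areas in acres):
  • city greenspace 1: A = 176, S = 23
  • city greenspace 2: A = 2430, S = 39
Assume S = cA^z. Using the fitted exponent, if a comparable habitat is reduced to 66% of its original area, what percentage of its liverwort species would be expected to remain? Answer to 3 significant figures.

92.0%

z = ln(39/23) / ln(2430/176) = 0.5281 / 2.6252 = 0.2012
S_new/S_old = (A_new/A_old)^z = 0.66^0.2012 = exp(0.2012 × -0.4155) = 0.9198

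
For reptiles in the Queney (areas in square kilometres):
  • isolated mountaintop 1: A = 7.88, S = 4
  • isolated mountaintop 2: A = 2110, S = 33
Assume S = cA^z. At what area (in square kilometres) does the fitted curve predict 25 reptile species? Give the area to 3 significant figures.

1010 square kilometres

z = ln(33/4) / ln(2110/7.88) = 2.1102 / 5.5901 = 0.3775
c = 4 / 7.88^0.3775 = 4 / 2.18 = 1.835
A = (25/1.835)^(1/0.3775) ⇒ ln A = ln(13.62)/0.3775 = 6.9190
A = e^6.9190 ≈ 1011 square kilometres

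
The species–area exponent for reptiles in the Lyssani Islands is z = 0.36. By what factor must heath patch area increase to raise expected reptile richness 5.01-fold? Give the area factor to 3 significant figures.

87.9

(A₂/A₁)^0.36 = 5.01, so A₂/A₁ = 5.01^(1/0.36) = 5.01^2.778
ln(A₂/A₁) = ln 5.01 / 0.36 = 1.6114 / 0.36 = 4.4762
A₂/A₁ = e^4.4762 ≈ 87.9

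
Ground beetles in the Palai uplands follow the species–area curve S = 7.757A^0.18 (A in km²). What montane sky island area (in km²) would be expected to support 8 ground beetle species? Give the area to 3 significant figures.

8 = 7.757 × A^0.18  ⇒  A^0.18 = 8/7.757 = 1.031
ln A = ln(1.031) / 0.18 = 0.0308 / 0.18 = 0.1714
A = e^0.1714 ≈ 1.187 km²

1.19 km²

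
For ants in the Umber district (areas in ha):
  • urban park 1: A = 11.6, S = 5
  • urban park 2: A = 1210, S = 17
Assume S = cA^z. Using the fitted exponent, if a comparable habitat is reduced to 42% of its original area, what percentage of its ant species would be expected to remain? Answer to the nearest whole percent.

80%

z = ln(17/5) / ln(1210/11.6) = 1.2238 / 4.6474 = 0.2633
S_new/S_old = (A_new/A_old)^z = 0.42^0.2633 = exp(0.2633 × -0.8675) = 0.7958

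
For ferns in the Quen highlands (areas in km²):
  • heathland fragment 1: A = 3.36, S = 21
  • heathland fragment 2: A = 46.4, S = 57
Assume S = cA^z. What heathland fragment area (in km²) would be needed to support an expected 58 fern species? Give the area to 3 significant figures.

48.6 km²

z = ln(57/21) / ln(46.4/3.36) = 0.9985 / 2.6254 = 0.3803
c = 21 / 3.36^0.3803 = 21 / 1.586 = 13.24
A = (58/13.24)^(1/0.3803) ⇒ ln A = ln(4.379)/0.3803 = 3.8830
A = e^3.8830 ≈ 48.57 km²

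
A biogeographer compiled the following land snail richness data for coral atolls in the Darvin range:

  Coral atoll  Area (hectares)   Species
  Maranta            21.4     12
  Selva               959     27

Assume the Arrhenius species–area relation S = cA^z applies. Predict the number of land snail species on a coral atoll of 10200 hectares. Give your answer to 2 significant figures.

45

z = ln(27/12) / ln(959/21.4) = 0.8109 / 3.8025 = 0.2133
c = 12 / 21.4^0.2133 = 12 / 1.922 = 6.244
S₃ = 6.244 × 10200^0.2133 = 6.244 × 7.16 ≈ 44.7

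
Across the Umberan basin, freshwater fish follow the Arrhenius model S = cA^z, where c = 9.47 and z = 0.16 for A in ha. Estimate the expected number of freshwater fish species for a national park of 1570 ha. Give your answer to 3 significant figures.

S = 9.47 × 1570^0.16
ln S = ln 9.47 + 0.16 × ln 1570 = 2.2481 + 0.16 × 7.3588 = 3.4255
S = e^3.4255 ≈ 30.74

30.7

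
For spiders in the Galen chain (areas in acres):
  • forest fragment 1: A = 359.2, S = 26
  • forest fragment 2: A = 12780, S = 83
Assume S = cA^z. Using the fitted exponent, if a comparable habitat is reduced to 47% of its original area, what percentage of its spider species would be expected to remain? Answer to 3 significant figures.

78.2%

z = ln(83/26) / ln(12780/359.2) = 1.1607 / 3.5718 = 0.3250
S_new/S_old = (A_new/A_old)^z = 0.47^0.3250 = exp(0.3250 × -0.7550) = 0.7824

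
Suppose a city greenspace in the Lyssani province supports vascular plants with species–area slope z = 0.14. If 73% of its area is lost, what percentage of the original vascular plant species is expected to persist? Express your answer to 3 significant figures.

S_new/S_old = (A_new/A_old)^z = 0.27^0.14
= exp(0.14 × ln 0.27) = exp(0.14 × -1.3093) = exp(-0.1833) ≈ 0.8325

83.3%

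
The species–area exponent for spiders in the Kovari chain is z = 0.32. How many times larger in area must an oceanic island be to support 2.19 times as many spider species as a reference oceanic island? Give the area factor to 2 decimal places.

11.58

(A₂/A₁)^0.32 = 2.19, so A₂/A₁ = 2.19^(1/0.32) = 2.19^3.125
ln(A₂/A₁) = ln 2.19 / 0.32 = 0.7839 / 0.32 = 2.4497
A₂/A₁ = e^2.4497 ≈ 11.58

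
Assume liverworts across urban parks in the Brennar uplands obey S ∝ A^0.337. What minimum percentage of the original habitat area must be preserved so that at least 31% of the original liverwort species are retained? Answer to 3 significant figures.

3.10%

Need (A_new/A_old)^0.337 = 0.31, so A_new/A_old = 0.31^(1/0.337) = 0.31^2.967
ln(A_new/A_old) = ln 0.31 / 0.337 = -1.1712 / 0.337 = -3.4753
A_new/A_old = e^-3.4753 ≈ 0.03095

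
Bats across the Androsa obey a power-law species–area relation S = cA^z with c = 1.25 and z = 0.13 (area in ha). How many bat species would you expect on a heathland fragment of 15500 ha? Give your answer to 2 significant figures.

S = 1.25 × 15500^0.13
ln S = ln 1.25 + 0.13 × ln 15500 = 0.2231 + 0.13 × 9.6486 = 1.4775
S = e^1.4775 ≈ 4.382

4.4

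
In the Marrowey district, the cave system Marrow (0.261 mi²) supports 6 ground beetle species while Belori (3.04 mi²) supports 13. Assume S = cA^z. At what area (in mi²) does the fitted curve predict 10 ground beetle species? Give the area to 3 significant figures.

z = ln(13/6) / ln(3.04/0.261) = 0.7732 / 2.4551 = 0.3149
c = 6 / 0.261^0.3149 = 6 / 0.6551 = 9.159
A = (10/9.159)^(1/0.3149) ⇒ ln A = ln(1.092)/0.3149 = 0.2788
A = e^0.2788 ≈ 1.322 mi²

1.32 mi²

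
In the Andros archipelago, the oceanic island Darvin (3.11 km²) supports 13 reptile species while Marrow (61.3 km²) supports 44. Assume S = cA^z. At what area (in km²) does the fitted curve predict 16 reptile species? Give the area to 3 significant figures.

5.17 km²

z = ln(44/13) / ln(61.3/3.11) = 1.2192 / 2.9812 = 0.4090
c = 13 / 3.11^0.4090 = 13 / 1.59 = 8.174
A = (16/8.174)^(1/0.4090) ⇒ ln A = ln(1.958)/0.4090 = 1.6423
A = e^1.6423 ≈ 5.167 km²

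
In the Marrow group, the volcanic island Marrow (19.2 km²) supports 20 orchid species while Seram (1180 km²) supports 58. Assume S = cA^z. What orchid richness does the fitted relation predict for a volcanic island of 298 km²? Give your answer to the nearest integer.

z = ln(58/20) / ln(1180/19.2) = 1.0647 / 4.1184 = 0.2585
c = 20 / 19.2^0.2585 = 20 / 2.147 = 9.317
S₃ = 9.317 × 298^0.2585 = 9.317 × 4.362 ≈ 40.64

41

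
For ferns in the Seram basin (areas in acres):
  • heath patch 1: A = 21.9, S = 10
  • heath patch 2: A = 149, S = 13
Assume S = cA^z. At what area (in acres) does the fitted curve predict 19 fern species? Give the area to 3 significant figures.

z = ln(13/10) / ln(149/21.9) = 0.2624 / 1.9175 = 0.1368
c = 10 / 21.9^0.1368 = 10 / 1.525 = 6.555
A = (19/6.555)^(1/0.1368) ⇒ ln A = ln(2.898)/0.1368 = 7.7774
A = e^7.7774 ≈ 2386 acres

2390 acres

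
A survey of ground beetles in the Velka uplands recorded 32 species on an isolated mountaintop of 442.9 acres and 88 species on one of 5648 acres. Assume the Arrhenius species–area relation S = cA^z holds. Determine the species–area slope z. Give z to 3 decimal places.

0.397

Taking logs: ln S = ln c + z ln A, so z = (ln S₂ − ln S₁)/(ln A₂ − ln A₁).
z = ln(88/32) / ln(5648/442.9) = ln(2.75) / ln(12.75) = 1.0116 / 2.5457 = 0.3974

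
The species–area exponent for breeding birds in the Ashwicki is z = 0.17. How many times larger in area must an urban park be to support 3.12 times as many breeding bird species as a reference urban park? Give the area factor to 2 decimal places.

806.85

(A₂/A₁)^0.17 = 3.12, so A₂/A₁ = 3.12^(1/0.17) = 3.12^5.882
ln(A₂/A₁) = ln 3.12 / 0.17 = 1.1378 / 0.17 = 6.6931
A₂/A₁ = e^6.6931 ≈ 806.8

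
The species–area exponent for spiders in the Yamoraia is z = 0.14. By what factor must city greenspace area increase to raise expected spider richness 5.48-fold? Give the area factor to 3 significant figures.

189000

(A₂/A₁)^0.14 = 5.48, so A₂/A₁ = 5.48^(1/0.14) = 5.48^7.143
ln(A₂/A₁) = ln 5.48 / 0.14 = 1.7011 / 0.14 = 12.1508
A₂/A₁ = e^12.1508 ≈ 189236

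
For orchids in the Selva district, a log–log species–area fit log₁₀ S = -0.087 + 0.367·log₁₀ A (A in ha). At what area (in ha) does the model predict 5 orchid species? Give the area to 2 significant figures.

140 ha

5 = 0.8185 × A^0.367  ⇒  A^0.367 = 5/0.8185 = 6.109
ln A = ln(6.109) / 0.367 = 1.8098 / 0.367 = 4.9312
A = e^4.9312 ≈ 138.6 ha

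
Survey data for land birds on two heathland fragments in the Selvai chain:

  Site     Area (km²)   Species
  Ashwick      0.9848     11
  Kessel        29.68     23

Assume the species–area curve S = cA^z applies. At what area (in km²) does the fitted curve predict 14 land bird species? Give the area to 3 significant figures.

3.00 km²

z = ln(23/11) / ln(29.68/0.9848) = 0.7376 / 3.4058 = 0.2166
c = 11 / 0.9848^0.2166 = 11 / 0.9967 = 11.04
A = (14/11.04)^(1/0.2166) ⇒ ln A = ln(1.269)/0.2166 = 1.0982
A = e^1.0982 ≈ 2.999 km²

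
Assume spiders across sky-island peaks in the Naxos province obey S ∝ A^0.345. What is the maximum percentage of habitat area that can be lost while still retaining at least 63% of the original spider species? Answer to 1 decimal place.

Need (A_new/A_old)^0.345 = 0.63, so A_new/A_old = 0.63^(1/0.345) = 0.63^2.899
ln(A_new/A_old) = ln 0.63 / 0.345 = -0.4620 / 0.345 = -1.3392
A_new/A_old = e^-1.3392 ≈ 0.262
Fraction that can be lost = 1 − 0.262 = 0.738

73.8%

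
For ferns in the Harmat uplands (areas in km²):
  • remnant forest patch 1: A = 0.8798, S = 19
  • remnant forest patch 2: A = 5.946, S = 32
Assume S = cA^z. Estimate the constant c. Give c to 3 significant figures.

z = ln(S₂/S₁) / ln(A₂/A₁) = ln(32/19) / ln(5.946/0.8798) = 0.5213 / 1.9108 = 0.2728
c = S₁ / A₁^z = 19 / 0.8798^0.2728 = 19 / 0.9657 = 19.68

19.7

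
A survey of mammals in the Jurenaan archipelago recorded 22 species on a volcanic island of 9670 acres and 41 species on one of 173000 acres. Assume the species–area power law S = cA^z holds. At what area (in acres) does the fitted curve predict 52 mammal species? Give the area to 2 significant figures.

z = ln(41/22) / ln(173000/9670) = 0.6225 / 2.8843 = 0.2158
c = 22 / 9670^0.2158 = 22 / 7.248 = 3.035
A = (52/3.035)^(1/0.2158) ⇒ ln A = ln(17.13)/0.2158 = 13.1622
A = e^13.1622 ≈ 520326 acres

520000 acres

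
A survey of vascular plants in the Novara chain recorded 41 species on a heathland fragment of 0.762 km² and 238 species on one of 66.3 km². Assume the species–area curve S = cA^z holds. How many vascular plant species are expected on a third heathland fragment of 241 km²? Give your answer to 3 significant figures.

z = ln(238/41) / ln(66.3/0.762) = 1.7587 / 4.4660 = 0.3938
c = 41 / 0.762^0.3938 = 41 / 0.8985 = 45.63
S₃ = 45.63 × 241^0.3938 = 45.63 × 8.67 ≈ 395.6

396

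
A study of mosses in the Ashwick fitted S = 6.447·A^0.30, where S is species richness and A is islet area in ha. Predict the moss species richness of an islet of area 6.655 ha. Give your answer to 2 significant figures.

S = 6.447 × 6.655^0.3
ln S = ln 6.447 + 0.3 × ln 6.655 = 1.8636 + 0.3 × 1.8954 = 2.4322
S = e^2.4322 ≈ 11.38

11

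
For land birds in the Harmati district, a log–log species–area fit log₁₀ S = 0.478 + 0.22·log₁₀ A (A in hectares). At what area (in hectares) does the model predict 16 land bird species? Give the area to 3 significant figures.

2000 hectares

16 = 3.006 × A^0.22  ⇒  A^0.22 = 16/3.006 = 5.323
ln A = ln(5.323) / 0.22 = 1.6720 / 0.22 = 7.5998
A = e^7.5998 ≈ 1998 hectares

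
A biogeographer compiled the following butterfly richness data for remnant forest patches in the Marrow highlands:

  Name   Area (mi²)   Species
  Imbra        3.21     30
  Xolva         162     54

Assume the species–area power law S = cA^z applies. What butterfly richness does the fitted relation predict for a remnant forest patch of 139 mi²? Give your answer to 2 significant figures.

z = ln(54/30) / ln(162/3.21) = 0.5878 / 3.9213 = 0.1499
c = 30 / 3.21^0.1499 = 30 / 1.191 = 25.19
S₃ = 25.19 × 139^0.1499 = 25.19 × 2.095 ≈ 52.77

53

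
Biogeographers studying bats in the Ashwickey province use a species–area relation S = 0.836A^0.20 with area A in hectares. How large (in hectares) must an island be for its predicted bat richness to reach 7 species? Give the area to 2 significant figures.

7 = 0.836 × A^0.2  ⇒  A^0.2 = 7/0.836 = 8.373
ln A = ln(8.373) / 0.2 = 2.1250 / 0.2 = 10.6252
A = e^10.6252 ≈ 41158 hectares

41000 hectares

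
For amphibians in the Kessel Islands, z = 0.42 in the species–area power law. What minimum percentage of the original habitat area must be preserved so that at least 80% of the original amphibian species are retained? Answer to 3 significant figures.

Need (A_new/A_old)^0.42 = 0.8, so A_new/A_old = 0.8^(1/0.42) = 0.8^2.381
ln(A_new/A_old) = ln 0.8 / 0.42 = -0.2231 / 0.42 = -0.5313
A_new/A_old = e^-0.5313 ≈ 0.5878

58.8%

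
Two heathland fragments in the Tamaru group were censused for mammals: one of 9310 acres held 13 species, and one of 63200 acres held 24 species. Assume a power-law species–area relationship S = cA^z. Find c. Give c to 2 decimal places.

0.70

z = ln(S₂/S₁) / ln(A₂/A₁) = ln(24/13) / ln(63200/9310) = 0.6131 / 1.9152 = 0.3201
c = S₁ / A₁^z = 13 / 9310^0.3201 = 13 / 18.64 = 0.6973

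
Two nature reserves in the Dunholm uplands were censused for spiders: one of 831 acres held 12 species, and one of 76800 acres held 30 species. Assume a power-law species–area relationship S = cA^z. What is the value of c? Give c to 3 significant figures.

3.08

z = ln(S₂/S₁) / ln(A₂/A₁) = ln(30/12) / ln(76800/831) = 0.9163 / 4.5263 = 0.2024
c = S₁ / A₁^z = 12 / 831^0.2024 = 12 / 3.9 = 3.077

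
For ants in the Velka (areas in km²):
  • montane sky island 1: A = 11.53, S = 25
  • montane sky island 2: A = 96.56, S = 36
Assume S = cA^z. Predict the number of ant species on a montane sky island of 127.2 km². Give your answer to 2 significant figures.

z = ln(36/25) / ln(96.56/11.53) = 0.3646 / 2.1252 = 0.1716
c = 25 / 11.53^0.1716 = 25 / 1.521 = 16.43
S₃ = 16.43 × 127.2^0.1716 = 16.43 × 2.297 ≈ 37.74

38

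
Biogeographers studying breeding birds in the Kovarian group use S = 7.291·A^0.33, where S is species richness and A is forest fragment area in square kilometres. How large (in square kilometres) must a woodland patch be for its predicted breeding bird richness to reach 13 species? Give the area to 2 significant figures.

13 = 7.291 × A^0.33  ⇒  A^0.33 = 13/7.291 = 1.783
ln A = ln(1.783) / 0.33 = 0.5783 / 0.33 = 1.7525
A = e^1.7525 ≈ 5.769 square kilometres

5.8 square kilometres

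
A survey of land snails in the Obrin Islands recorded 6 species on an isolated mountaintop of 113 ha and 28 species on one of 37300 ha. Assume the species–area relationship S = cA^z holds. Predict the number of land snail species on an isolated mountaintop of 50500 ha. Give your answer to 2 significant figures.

30

z = ln(28/6) / ln(37300/113) = 1.5404 / 5.7994 = 0.2656
c = 6 / 113^0.2656 = 6 / 3.51 = 1.709
S₃ = 1.709 × 50500^0.2656 = 1.709 × 17.75 ≈ 30.35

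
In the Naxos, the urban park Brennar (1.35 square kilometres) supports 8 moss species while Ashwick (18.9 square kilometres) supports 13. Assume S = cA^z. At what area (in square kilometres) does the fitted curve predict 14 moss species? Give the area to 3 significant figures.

z = ln(13/8) / ln(18.9/1.35) = 0.4855 / 2.6391 = 0.1840
c = 8 / 1.35^0.1840 = 8 / 1.057 = 7.57
A = (14/7.57)^(1/0.1840) ⇒ ln A = ln(1.849)/0.1840 = 3.3420
A = e^3.3420 ≈ 28.28 square kilometres

28.3 square kilometres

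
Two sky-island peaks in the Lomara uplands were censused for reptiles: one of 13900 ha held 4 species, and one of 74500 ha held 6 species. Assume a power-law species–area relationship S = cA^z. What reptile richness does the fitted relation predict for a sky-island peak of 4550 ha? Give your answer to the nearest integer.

3

z = ln(6/4) / ln(74500/13900) = 0.4055 / 1.6789 = 0.2415
c = 4 / 13900^0.2415 = 4 / 10.01 = 0.3995
S₃ = 0.3995 × 4550^0.2415 = 0.3995 × 7.646 ≈ 3.054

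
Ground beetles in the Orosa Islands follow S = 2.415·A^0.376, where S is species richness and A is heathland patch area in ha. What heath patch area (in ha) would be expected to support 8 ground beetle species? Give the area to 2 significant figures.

24 ha

8 = 2.415 × A^0.376  ⇒  A^0.376 = 8/2.415 = 3.313
ln A = ln(3.313) / 0.376 = 1.1977 / 0.376 = 3.1855
A = e^3.1855 ≈ 24.18 ha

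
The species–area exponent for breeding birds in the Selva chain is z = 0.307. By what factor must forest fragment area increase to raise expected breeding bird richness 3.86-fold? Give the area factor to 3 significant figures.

(A₂/A₁)^0.307 = 3.86, so A₂/A₁ = 3.86^(1/0.307) = 3.86^3.257
ln(A₂/A₁) = ln 3.86 / 0.307 = 1.3507 / 0.307 = 4.3996
A₂/A₁ = e^4.3996 ≈ 81.42

81.4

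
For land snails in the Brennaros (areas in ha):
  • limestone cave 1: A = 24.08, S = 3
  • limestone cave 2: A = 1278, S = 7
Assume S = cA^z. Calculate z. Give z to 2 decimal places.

Taking logs: ln S = ln c + z ln A, so z = (ln S₂ − ln S₁)/(ln A₂ − ln A₁).
z = ln(7/3) / ln(1278/24.08) = ln(2.333) / ln(53.07) = 0.8473 / 3.9717 = 0.2133

0.21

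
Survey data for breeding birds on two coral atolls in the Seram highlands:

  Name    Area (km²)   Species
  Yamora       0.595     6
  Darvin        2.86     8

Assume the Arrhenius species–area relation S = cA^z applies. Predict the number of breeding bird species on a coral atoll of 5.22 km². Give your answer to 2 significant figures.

8.9

z = ln(8/6) / ln(2.86/0.595) = 0.2877 / 1.5700 = 0.1832
c = 6 / 0.595^0.1832 = 6 / 0.9093 = 6.599
S₃ = 6.599 × 5.22^0.1832 = 6.599 × 1.354 ≈ 8.932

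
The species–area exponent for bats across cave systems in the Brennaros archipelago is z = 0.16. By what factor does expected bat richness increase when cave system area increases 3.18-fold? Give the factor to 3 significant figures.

1.20

S₂/S₁ = (A₂/A₁)^z = 3.18^0.16
ln(S₂/S₁) = 0.16 × ln 3.18 = 0.16 × 1.1569 = 0.1851
S₂/S₁ = e^0.1851 ≈ 1.203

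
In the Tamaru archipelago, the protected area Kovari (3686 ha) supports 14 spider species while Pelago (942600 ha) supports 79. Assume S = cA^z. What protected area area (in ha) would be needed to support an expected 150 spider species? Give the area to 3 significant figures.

7350000 ha

z = ln(79/14) / ln(942600/3686) = 1.7304 / 5.5441 = 0.3121
c = 14 / 3686^0.3121 = 14 / 12.98 = 1.079
A = (150/1.079)^(1/0.3121) ⇒ ln A = ln(139)/0.3121 = 15.8107
A = e^15.8107 ≈ 7353857 ha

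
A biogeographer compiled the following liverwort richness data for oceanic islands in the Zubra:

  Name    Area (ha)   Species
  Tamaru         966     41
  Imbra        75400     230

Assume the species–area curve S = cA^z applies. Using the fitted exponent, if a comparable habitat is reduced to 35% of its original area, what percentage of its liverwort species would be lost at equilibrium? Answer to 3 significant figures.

z = ln(230/41) / ln(75400/966) = 1.7245 / 4.3574 = 0.3958
S_new/S_old = (A_new/A_old)^z = 0.35^0.3958 = exp(0.3958 × -1.0498) = 0.66
Fraction lost = 1 − 0.66 = 0.34

34.0%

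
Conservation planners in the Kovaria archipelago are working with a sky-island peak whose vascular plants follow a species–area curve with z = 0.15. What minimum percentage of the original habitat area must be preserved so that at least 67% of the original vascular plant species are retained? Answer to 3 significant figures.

Need (A_new/A_old)^0.15 = 0.67, so A_new/A_old = 0.67^(1/0.15) = 0.67^6.667
ln(A_new/A_old) = ln 0.67 / 0.15 = -0.4005 / 0.15 = -2.6699
A_new/A_old = e^-2.6699 ≈ 0.06926

6.93%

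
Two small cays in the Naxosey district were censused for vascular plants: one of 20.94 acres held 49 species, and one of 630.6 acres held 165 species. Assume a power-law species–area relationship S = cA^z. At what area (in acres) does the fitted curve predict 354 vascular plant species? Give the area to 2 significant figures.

z = ln(165/49) / ln(630.6/20.94) = 1.2141 / 3.4050 = 0.3566
c = 49 / 20.94^0.3566 = 49 / 2.958 = 16.56
A = (354/16.56)^(1/0.3566) ⇒ ln A = ln(21.37)/0.3566 = 8.5875
A = e^8.5875 ≈ 5364 acres

5400 acres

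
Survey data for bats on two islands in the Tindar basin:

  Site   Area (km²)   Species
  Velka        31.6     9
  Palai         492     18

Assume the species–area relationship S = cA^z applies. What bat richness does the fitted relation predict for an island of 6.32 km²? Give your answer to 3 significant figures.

5.99

z = ln(18/9) / ln(492/31.6) = 0.6931 / 2.7453 = 0.2525
c = 9 / 31.6^0.2525 = 9 / 2.391 = 3.764
S₃ = 3.764 × 6.32^0.2525 = 3.764 × 1.593 ≈ 5.995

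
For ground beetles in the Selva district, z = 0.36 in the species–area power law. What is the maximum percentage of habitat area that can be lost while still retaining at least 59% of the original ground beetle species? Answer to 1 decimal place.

76.9%

Need (A_new/A_old)^0.36 = 0.59, so A_new/A_old = 0.59^(1/0.36) = 0.59^2.778
ln(A_new/A_old) = ln 0.59 / 0.36 = -0.5276 / 0.36 = -1.4656
A_new/A_old = e^-1.4656 ≈ 0.2309
Fraction that can be lost = 1 − 0.2309 = 0.7691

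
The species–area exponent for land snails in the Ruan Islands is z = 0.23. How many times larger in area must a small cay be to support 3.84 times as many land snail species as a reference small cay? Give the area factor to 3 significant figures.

(A₂/A₁)^0.23 = 3.84, so A₂/A₁ = 3.84^(1/0.23) = 3.84^4.348
ln(A₂/A₁) = ln 3.84 / 0.23 = 1.3455 / 0.23 = 5.8499
A₂/A₁ = e^5.8499 ≈ 347.2

347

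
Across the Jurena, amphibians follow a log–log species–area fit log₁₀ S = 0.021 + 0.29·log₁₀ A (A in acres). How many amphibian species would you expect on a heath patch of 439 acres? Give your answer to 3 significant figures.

6.13

S = 1.05 × 439^0.29
ln S = ln 1.05 + 0.29 × ln 439 = 0.0484 + 0.29 × 6.0845 = 1.8129
S = e^1.8129 ≈ 6.128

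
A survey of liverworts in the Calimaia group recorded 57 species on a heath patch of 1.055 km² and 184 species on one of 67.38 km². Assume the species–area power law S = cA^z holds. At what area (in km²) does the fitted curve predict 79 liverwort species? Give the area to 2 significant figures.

z = ln(184/57) / ln(67.38/1.055) = 1.1719 / 4.1568 = 0.2819
c = 57 / 1.055^0.2819 = 57 / 1.015 = 56.15
A = (79/56.15)^(1/0.2819) ⇒ ln A = ln(1.407)/0.2819 = 1.2113
A = e^1.2113 ≈ 3.358 km²

3.4 km²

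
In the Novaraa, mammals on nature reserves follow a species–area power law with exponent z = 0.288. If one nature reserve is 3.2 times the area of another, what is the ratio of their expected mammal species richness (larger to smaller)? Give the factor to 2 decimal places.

S₂/S₁ = (A₂/A₁)^z = 3.2^0.288
ln(S₂/S₁) = 0.288 × ln 3.2 = 0.288 × 1.1632 = 0.3350
S₂/S₁ = e^0.3350 ≈ 1.398

1.40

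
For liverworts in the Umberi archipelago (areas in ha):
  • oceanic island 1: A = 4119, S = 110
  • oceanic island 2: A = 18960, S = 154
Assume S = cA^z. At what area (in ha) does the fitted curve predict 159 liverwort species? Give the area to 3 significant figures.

z = ln(154/110) / ln(18960/4119) = 0.3365 / 1.5267 = 0.2204
c = 110 / 4119^0.2204 = 110 / 6.261 = 17.57
A = (159/17.57)^(1/0.2204) ⇒ ln A = ln(9.05)/0.2204 = 9.9951
A = e^9.9951 ≈ 21918 ha

21900 ha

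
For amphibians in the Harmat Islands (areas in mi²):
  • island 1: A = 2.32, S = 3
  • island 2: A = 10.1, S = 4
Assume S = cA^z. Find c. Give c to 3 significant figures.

2.54

z = ln(S₂/S₁) / ln(A₂/A₁) = ln(4/3) / ln(10.1/2.32) = 0.2877 / 1.4710 = 0.1956
c = S₁ / A₁^z = 3 / 2.32^0.1956 = 3 / 1.179 = 2.545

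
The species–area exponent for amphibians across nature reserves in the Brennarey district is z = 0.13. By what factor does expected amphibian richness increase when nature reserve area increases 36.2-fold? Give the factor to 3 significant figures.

1.59

S₂/S₁ = (A₂/A₁)^z = 36.2^0.13
ln(S₂/S₁) = 0.13 × ln 36.2 = 0.13 × 3.5891 = 0.4666
S₂/S₁ = e^0.4666 ≈ 1.595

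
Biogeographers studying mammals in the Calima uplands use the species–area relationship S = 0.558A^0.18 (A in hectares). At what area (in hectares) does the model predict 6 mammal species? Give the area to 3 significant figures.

6 = 0.558 × A^0.18  ⇒  A^0.18 = 6/0.558 = 10.75
ln A = ln(10.75) / 0.18 = 2.3752 / 0.18 = 13.1953
A = e^13.1953 ≈ 537837 hectares

538000 hectares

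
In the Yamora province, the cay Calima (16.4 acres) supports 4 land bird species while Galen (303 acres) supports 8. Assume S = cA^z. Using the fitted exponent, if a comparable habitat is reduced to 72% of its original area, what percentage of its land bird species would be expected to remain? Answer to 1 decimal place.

z = ln(8/4) / ln(303/16.4) = 0.6931 / 2.9165 = 0.2377
S_new/S_old = (A_new/A_old)^z = 0.72^0.2377 = exp(0.2377 × -0.3285) = 0.9249

92.5%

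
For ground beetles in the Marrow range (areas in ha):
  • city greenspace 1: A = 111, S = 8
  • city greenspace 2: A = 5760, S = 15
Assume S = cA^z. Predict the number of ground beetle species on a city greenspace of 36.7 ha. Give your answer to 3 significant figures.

z = ln(15/8) / ln(5760/111) = 0.6286 / 3.9492 = 0.1592
c = 8 / 111^0.1592 = 8 / 2.116 = 3.78
S₃ = 3.78 × 36.7^0.1592 = 3.78 × 1.774 ≈ 6.708

6.71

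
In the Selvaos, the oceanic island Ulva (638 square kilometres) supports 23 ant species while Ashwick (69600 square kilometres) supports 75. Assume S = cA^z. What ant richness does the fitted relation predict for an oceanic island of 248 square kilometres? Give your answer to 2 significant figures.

z = ln(75/23) / ln(69600/638) = 1.1820 / 4.6922 = 0.2519
c = 23 / 638^0.2519 = 23 / 5.088 = 4.52
S₃ = 4.52 × 248^0.2519 = 4.52 × 4.01 ≈ 18.13

18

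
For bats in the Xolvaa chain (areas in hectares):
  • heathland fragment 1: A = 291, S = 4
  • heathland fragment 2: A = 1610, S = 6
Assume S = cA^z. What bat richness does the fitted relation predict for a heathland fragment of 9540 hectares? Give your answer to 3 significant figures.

9.15

z = ln(6/4) / ln(1610/291) = 0.4055 / 1.7107 = 0.2370
c = 4 / 291^0.2370 = 4 / 3.837 = 1.042
S₃ = 1.042 × 9540^0.2370 = 1.042 × 8.775 ≈ 9.148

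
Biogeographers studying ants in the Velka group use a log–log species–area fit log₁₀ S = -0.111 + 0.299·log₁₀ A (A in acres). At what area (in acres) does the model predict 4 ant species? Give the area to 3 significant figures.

4 = 0.7745 × A^0.299  ⇒  A^0.299 = 4/0.7745 = 5.165
ln A = ln(5.165) / 0.299 = 1.6419 / 0.299 = 5.4912
A = e^5.4912 ≈ 242.6 acres

243 acres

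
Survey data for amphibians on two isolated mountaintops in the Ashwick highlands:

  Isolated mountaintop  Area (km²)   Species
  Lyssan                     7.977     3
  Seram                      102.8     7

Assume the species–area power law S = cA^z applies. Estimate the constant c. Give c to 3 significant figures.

z = ln(S₂/S₁) / ln(A₂/A₁) = ln(7/3) / ln(102.8/7.977) = 0.8473 / 2.5562 = 0.3315
c = S₁ / A₁^z = 3 / 7.977^0.3315 = 3 / 1.99 = 1.507

1.51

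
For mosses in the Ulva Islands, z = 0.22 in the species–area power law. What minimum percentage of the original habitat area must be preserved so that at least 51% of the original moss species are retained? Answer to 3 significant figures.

Need (A_new/A_old)^0.22 = 0.51, so A_new/A_old = 0.51^(1/0.22) = 0.51^4.545
ln(A_new/A_old) = ln 0.51 / 0.22 = -0.6733 / 0.22 = -3.0607
A_new/A_old = e^-3.0607 ≈ 0.04686

4.69%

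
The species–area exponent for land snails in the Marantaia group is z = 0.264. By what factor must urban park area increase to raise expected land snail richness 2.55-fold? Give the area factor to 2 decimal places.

(A₂/A₁)^0.264 = 2.55, so A₂/A₁ = 2.55^(1/0.264) = 2.55^3.788
ln(A₂/A₁) = ln 2.55 / 0.264 = 0.9361 / 0.264 = 3.5458
A₂/A₁ = e^3.5458 ≈ 34.67

34.67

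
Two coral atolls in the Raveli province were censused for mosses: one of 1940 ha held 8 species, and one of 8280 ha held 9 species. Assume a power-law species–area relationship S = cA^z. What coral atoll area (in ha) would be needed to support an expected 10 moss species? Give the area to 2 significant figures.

z = ln(9/8) / ln(8280/1940) = 0.1178 / 1.4512 = 0.0812
c = 8 / 1940^0.0812 = 8 / 1.849 = 4.327
A = (10/4.327)^(1/0.0812) ⇒ ln A = ln(2.311)/0.0812 = 10.3197
A = e^10.3197 ≈ 30324 ha

30000 ha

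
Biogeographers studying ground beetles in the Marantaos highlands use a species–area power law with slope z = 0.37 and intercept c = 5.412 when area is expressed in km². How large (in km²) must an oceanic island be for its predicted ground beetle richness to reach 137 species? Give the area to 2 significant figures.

137 = 5.412 × A^0.37  ⇒  A^0.37 = 137/5.412 = 25.31
ln A = ln(25.31) / 0.37 = 3.2314 / 0.37 = 8.7334
A = e^8.7334 ≈ 6207 km²

6200 km²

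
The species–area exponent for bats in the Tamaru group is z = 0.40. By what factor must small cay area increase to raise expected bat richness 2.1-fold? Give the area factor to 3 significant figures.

(A₂/A₁)^0.4 = 2.1, so A₂/A₁ = 2.1^(1/0.4) = 2.1^2.5
ln(A₂/A₁) = ln 2.1 / 0.4 = 0.7419 / 0.4 = 1.8548
A₂/A₁ = e^1.8548 ≈ 6.391

6.39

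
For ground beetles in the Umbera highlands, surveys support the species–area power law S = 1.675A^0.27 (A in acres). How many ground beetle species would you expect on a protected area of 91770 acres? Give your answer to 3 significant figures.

36.6

S = 1.675 × 91770^0.27 = 1.675 × 21.87 ≈ 36.64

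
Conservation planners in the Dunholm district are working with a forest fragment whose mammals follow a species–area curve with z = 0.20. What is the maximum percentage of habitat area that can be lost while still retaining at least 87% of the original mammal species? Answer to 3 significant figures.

Need (A_new/A_old)^0.2 = 0.87, so A_new/A_old = 0.87^(1/0.2) = 0.87^5
ln(A_new/A_old) = ln 0.87 / 0.2 = -0.1393 / 0.2 = -0.6963
A_new/A_old = e^-0.6963 ≈ 0.4984
Fraction that can be lost = 1 − 0.4984 = 0.5016

50.2%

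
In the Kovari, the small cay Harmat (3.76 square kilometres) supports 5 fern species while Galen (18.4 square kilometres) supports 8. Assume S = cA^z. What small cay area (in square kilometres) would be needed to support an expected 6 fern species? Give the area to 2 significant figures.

z = ln(8/5) / ln(18.4/3.76) = 0.4700 / 1.5879 = 0.2960
c = 5 / 3.76^0.2960 = 5 / 1.48 = 3.378
A = (6/3.378)^(1/0.2960) ⇒ ln A = ln(1.776)/0.2960 = 1.9404
A = e^1.9404 ≈ 6.962 square kilometres

7.0 square kilometres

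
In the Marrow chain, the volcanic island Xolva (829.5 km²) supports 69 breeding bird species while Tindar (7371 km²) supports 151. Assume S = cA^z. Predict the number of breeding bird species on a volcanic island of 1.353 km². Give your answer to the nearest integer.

z = ln(151/69) / ln(7371/829.5) = 0.7832 / 2.1845 = 0.3585
c = 69 / 829.5^0.3585 = 69 / 11.13 = 6.2
S₃ = 6.2 × 1.353^0.3585 = 6.2 × 1.114 ≈ 6.91

7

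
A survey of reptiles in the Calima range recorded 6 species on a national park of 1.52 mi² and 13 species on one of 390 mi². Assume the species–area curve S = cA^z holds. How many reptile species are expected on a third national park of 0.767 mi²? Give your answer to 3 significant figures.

z = ln(13/6) / ln(390/1.52) = 0.7732 / 5.5474 = 0.1394
c = 6 / 1.52^0.1394 = 6 / 1.06 = 5.66
S₃ = 5.66 × 0.767^0.1394 = 5.66 × 0.9637 ≈ 5.454

5.45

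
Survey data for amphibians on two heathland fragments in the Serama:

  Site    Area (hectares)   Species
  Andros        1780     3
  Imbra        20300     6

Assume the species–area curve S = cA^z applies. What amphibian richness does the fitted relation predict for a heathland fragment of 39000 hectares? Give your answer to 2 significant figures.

z = ln(6/3) / ln(20300/1780) = 0.6931 / 2.4340 = 0.2848
c = 3 / 1780^0.2848 = 3 / 8.426 = 0.356
S₃ = 0.356 × 39000^0.2848 = 0.356 × 20.3 ≈ 7.226

7.2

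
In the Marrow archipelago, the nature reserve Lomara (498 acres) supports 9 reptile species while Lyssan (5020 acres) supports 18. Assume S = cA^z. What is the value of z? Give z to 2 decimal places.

0.30

Taking logs: ln S = ln c + z ln A, so z = (ln S₂ − ln S₁)/(ln A₂ − ln A₁).
z = ln(18/9) / ln(5020/498) = ln(2) / ln(10.08) = 0.6931 / 2.3106 = 0.3000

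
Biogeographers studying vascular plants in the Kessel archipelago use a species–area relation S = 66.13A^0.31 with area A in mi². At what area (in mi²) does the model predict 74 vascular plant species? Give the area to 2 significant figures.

74 = 66.13 × A^0.31  ⇒  A^0.31 = 74/66.13 = 1.119
ln A = ln(1.119) / 0.31 = 0.1124 / 0.31 = 0.3627
A = e^0.3627 ≈ 1.437 mi²

1.4 mi²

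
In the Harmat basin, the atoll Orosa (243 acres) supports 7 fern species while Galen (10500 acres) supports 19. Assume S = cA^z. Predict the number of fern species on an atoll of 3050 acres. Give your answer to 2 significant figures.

z = ln(19/7) / ln(10500/243) = 0.9985 / 3.7661 = 0.2651
c = 7 / 243^0.2651 = 7 / 4.291 = 1.631
S₃ = 1.631 × 3050^0.2651 = 1.631 × 8.391 ≈ 13.69

14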